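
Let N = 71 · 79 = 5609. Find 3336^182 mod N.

1

Mod 71: 3336 ≡ 70; by Fermat, exponent reduces to 182 mod 70 = 42; 70^42 ≡ 1 (mod 71).
Mod 79: 3336 ≡ 18; by Fermat, exponent reduces to 182 mod 78 = 26; 18^26 ≡ 1 (mod 79).
Combine by CRT: x ≡ 1 (mod 71), x ≡ 1 (mod 79) ⇒ x ≡ 1 (mod 5609).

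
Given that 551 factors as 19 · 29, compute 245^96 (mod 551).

197

Mod 19: 245 ≡ 17; by Fermat, exponent reduces to 96 mod 18 = 6; 17^6 ≡ 7 (mod 19).
Mod 29: 245 ≡ 13; by Fermat, exponent reduces to 96 mod 28 = 12; 13^12 ≡ 23 (mod 29).
Combine by CRT: x ≡ 7 (mod 19), x ≡ 23 (mod 29) ⇒ x ≡ 197 (mod 551).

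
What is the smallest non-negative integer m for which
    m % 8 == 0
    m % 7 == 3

24

From m ≡ 0 (mod 8) write m = 0 + 8t. Substituting into m ≡ 3 (mod 7) gives 8t ≡ 3 (mod 7), and since 1⁻¹ ≡ 1 (mod 7), t ≡ 3. Hence m ≡ 0 + 8·3 = 24 (mod 56).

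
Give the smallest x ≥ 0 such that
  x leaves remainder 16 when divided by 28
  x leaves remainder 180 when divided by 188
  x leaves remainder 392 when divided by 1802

548200

Combine the congruences pairwise.
gcd(28, 188) = 4 and 4 | (180 − 16), so the pair is consistent; merging gives x ≡ 744 (mod 1316), where 1316 = lcm(28, 188).
gcd(1316, 1802) = 2 and 2 | (392 − 744), so the pair is consistent; merging gives x ≡ 548200 (mod 1185716), where 1185716 = lcm(1316, 1802).
The solution is unique modulo lcm(28, 188, 1802) = 1185716.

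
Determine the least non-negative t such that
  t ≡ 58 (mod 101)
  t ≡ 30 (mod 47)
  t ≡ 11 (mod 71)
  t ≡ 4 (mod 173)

The moduli are pairwise coprime; N = 101·47·71·173 = 58307401.
N/101 = 577301; 577301 ≡ 86 (mod 101); 86·74 ≡ 1, so inverse 74.
N/47 = 1240583; 1240583 ≡ 18 (mod 47); 18·34 ≡ 1, so inverse 34.
N/71 = 821231; 821231 ≡ 45 (mod 71); 45·30 ≡ 1, so inverse 30.
N/173 = 337037; 337037 ≡ 33 (mod 173); 33·21 ≡ 1, so inverse 21.
t ≡ 58·577301·74 + 30·1240583·34 + 11·821231·30 + 4·337037·21 = 4042487890.
4042487890 mod 58307401 = 19277221.

19277221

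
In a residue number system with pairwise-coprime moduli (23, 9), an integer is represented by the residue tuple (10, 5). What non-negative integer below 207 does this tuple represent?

From x ≡ 10 (mod 23) write x = 10 + 23t. Substituting into x ≡ 5 (mod 9) gives 23t ≡ 4 (mod 9), and since 5⁻¹ ≡ 2 (mod 9), t ≡ 8. Hence x ≡ 10 + 23·8 = 194 (mod 207).

194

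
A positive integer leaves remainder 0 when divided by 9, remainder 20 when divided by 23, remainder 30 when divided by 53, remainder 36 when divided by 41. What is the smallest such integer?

The moduli are pairwise coprime; M = 9·23·53·41 = 449811.
M/9 = 49979; 49979 ≡ 2 (mod 9); 2·5 ≡ 1, so inverse 5.
M/23 = 19557; 19557 ≡ 7 (mod 23); 7·10 ≡ 1, so inverse 10.
M/53 = 8487; 8487 ≡ 7 (mod 53); 7·38 ≡ 1, so inverse 38.
M/41 = 10971; 10971 ≡ 24 (mod 41); 24·12 ≡ 1, so inverse 12.
n ≡ 0·49979·5 + 20·19557·10 + 30·8487·38 + 36·10971·12 = 18326052.
18326052 mod 449811 = 333612.

333612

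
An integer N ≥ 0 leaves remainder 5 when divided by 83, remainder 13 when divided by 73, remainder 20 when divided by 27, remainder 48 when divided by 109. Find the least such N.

6818870

From N ≡ 5 (mod 83) write N = 5 + 83t. Substituting into N ≡ 13 (mod 73) gives 83t ≡ 8 (mod 73), and since 10⁻¹ ≡ 22 (mod 73), t ≡ 30. Hence N ≡ 5 + 83·30 = 2495 (mod 6059).
From N ≡ 2495 (mod 6059) write N = 2495 + 6059t. Substituting into N ≡ 20 (mod 27) gives 6059t ≡ 9 (mod 27), and since 11⁻¹ ≡ 5 (mod 27), t ≡ 18. Hence N ≡ 2495 + 6059·18 = 111557 (mod 163593).
From N ≡ 111557 (mod 163593) write N = 111557 + 163593t. Substituting into N ≡ 48 (mod 109) gives 163593t ≡ 107 (mod 109), and since 93⁻¹ ≡ 34 (mod 109), t ≡ 41. Hence N ≡ 111557 + 163593·41 = 6818870 (mod 17831637).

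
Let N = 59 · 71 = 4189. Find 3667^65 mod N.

Mod 59: 3667 ≡ 9; by Fermat, exponent reduces to 65 mod 58 = 7; 9^7 ≡ 16 (mod 59).
Mod 71: 3667 ≡ 46; 46^65 ≡ 70 (mod 71).
Combine by CRT: x ≡ 16 (mod 59), x ≡ 70 (mod 71) ⇒ x ≡ 1845 (mod 4189).

1845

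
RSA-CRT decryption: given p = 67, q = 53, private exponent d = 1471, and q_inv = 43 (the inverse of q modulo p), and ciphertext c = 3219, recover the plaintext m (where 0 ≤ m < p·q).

d_p = d mod (p−1) = 1471 mod 66 = 19; d_q = d mod (q−1) = 15.
m₁ = c^(d_p) mod p: c ≡ 3 (mod 67), and 3^19 mod 67 = 5.
m₂ = c^(d_q) mod q: c ≡ 39 (mod 53), and 39^15 mod 53 = 50.
h = q_inv·(m₁ − m₂) mod p = 43·(5 − 50) mod 67 = 8.
m = m₂ + h·q = 50 + 8·53 = 474.

474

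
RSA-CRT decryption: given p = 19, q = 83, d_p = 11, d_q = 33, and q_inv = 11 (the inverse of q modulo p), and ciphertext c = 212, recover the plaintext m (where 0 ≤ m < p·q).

m₁ = c^(d_p) mod p: c ≡ 3 (mod 19), and 3^11 mod 19 = 10.
m₂ = c^(d_q) mod q: c ≡ 46 (mod 83), and 46^33 mod 83 = 67.
h = q_inv·(m₁ − m₂) mod p = 11·(10 − 67) mod 19 = 0.
m = m₂ + h·q = 67 + 0·83 = 67.

67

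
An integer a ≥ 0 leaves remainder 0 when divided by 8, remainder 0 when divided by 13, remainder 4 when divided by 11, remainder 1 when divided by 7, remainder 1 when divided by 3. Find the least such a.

15184

The moduli are pairwise coprime; N = 8·13·11·7·3 = 24024.
N/8 = 3003; 3003 ≡ 3 (mod 8); 3·3 ≡ 1, so inverse 3.
N/13 = 1848; 1848 ≡ 2 (mod 13); 2·7 ≡ 1, so inverse 7.
N/11 = 2184; 2184 ≡ 6 (mod 11); 6·2 ≡ 1, so inverse 2.
N/7 = 3432; 3432 ≡ 2 (mod 7); 2·4 ≡ 1, so inverse 4.
N/3 = 8008; 8008 ≡ 1 (mod 3), inverse 1.
a ≡ 0·3003·3 + 0·1848·7 + 4·2184·2 + 1·3432·4 + 1·8008·1 = 39208.
39208 mod 24024 = 15184.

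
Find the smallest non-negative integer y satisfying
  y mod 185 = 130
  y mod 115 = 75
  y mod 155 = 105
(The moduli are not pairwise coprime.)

79310

gcd(185, 115) = 5 and 5 | (75 − 130), so the pair is consistent; merging gives y ≡ 2720 (mod 4255), where 4255 = lcm(185, 115).
gcd(4255, 155) = 5 and 5 | (105 − 2720), so the pair is consistent; merging gives y ≡ 79310 (mod 131905), where 131905 = lcm(4255, 155).
The solution is unique modulo lcm(185, 115, 155) = 131905.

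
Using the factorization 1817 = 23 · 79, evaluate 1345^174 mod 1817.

Mod 23: 1345 ≡ 11; by Fermat, exponent reduces to 174 mod 22 = 20; 11^20 ≡ 4 (mod 23).
Mod 79: 1345 ≡ 2; by Fermat, exponent reduces to 174 mod 78 = 18; 2^18 ≡ 22 (mod 79).
Combine by CRT: x ≡ 4 (mod 23), x ≡ 22 (mod 79) ⇒ x ≡ 970 (mod 1817).

970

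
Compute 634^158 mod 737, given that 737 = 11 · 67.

735

Mod 11: 634 ≡ 7; by Fermat, exponent reduces to 158 mod 10 = 8; 7^8 ≡ 9 (mod 11).
Mod 67: 634 ≡ 31; by Fermat, exponent reduces to 158 mod 66 = 26; 31^26 ≡ 65 (mod 67).
Combine by CRT: x ≡ 9 (mod 11), x ≡ 65 (mod 67) ⇒ x ≡ 735 (mod 737).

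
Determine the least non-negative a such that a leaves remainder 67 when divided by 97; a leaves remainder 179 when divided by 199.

From a ≡ 67 (mod 97) write a = 67 + 97t. Substituting into a ≡ 179 (mod 199) gives 97t ≡ 112 (mod 199), and since 97⁻¹ ≡ 119 (mod 199), t ≡ 194. Hence a ≡ 67 + 97·194 = 18885 (mod 19303).

18885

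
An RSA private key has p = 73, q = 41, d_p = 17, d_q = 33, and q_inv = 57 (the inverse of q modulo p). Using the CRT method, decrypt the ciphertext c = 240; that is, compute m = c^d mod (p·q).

2074

m₁ = c^(d_p) mod p: c ≡ 21 (mod 73), and 21^17 mod 73 = 30.
m₂ = c^(d_q) mod q: c ≡ 35 (mod 41), and 35^33 mod 41 = 24.
h = q_inv·(m₁ − m₂) mod p = 57·(30 − 24) mod 73 = 50.
m = m₂ + h·q = 24 + 50·41 = 2074.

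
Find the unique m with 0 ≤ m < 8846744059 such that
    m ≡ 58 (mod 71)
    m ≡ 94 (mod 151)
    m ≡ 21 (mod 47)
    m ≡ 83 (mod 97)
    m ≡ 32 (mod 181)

From m ≡ 58 (mod 71) write m = 58 + 71t. Substituting into m ≡ 94 (mod 151) gives 71t ≡ 36 (mod 151), and since 71⁻¹ ≡ 134 (mod 151), t ≡ 143. Hence m ≡ 58 + 71·143 = 10211 (mod 10721).
From m ≡ 10211 (mod 10721) write m = 10211 + 10721t. Substituting into m ≡ 21 (mod 47) gives 10721t ≡ 9 (mod 47), and since 5⁻¹ ≡ 19 (mod 47), t ≡ 30. Hence m ≡ 10211 + 10721·30 = 331841 (mod 503887).
From m ≡ 331841 (mod 503887) write m = 331841 + 503887t. Substituting into m ≡ 83 (mod 97) gives 503887t ≡ 79 (mod 97), and since 69⁻¹ ≡ 45 (mod 97), t ≡ 63. Hence m ≡ 331841 + 503887·63 = 32076722 (mod 48877039).
From m ≡ 32076722 (mod 48877039) write m = 32076722 + 48877039t. Substituting into m ≡ 32 (mod 181) gives 48877039t ≡ 130 (mod 181), and since 161⁻¹ ≡ 9 (mod 181), t ≡ 84. Hence m ≡ 32076722 + 48877039·84 = 4137747998 (mod 8846744059).

4137747998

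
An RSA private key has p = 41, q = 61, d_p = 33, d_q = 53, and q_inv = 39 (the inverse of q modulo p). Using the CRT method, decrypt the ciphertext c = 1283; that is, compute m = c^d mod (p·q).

356

m₁ = c^(d_p) mod p: c ≡ 12 (mod 41), and 12^33 mod 41 = 28.
m₂ = c^(d_q) mod q: c ≡ 2 (mod 61), and 2^53 mod 61 = 51.
h = q_inv·(m₁ − m₂) mod p = 39·(28 − 51) mod 41 = 5.
m = m₂ + h·q = 51 + 5·61 = 356.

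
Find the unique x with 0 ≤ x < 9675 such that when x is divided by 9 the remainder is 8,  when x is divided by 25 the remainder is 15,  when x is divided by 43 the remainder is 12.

6290

From x ≡ 8 (mod 9) write x = 8 + 9t. Substituting into x ≡ 15 (mod 25) gives 9t ≡ 7 (mod 25), and since 9⁻¹ ≡ 14 (mod 25), t ≡ 23. Hence x ≡ 8 + 9·23 = 215 (mod 225).
From x ≡ 215 (mod 225) write x = 215 + 225t. Substituting into x ≡ 12 (mod 43) gives 225t ≡ 12 (mod 43), and since 10⁻¹ ≡ 13 (mod 43), t ≡ 27. Hence x ≡ 215 + 225·27 = 6290 (mod 9675).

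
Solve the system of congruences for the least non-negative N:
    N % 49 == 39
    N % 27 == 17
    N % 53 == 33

6605

The moduli are pairwise coprime; M = 49·27·53 = 70119.
M/49 = 1431; 1431 ≡ 10 (mod 49); 10·5 ≡ 1, so inverse 5.
M/27 = 2597; 2597 ≡ 5 (mod 27); 5·11 ≡ 1, so inverse 11.
M/53 = 1323; 1323 ≡ 51 (mod 53); 51·26 ≡ 1, so inverse 26.
N ≡ 39·1431·5 + 17·2597·11 + 33·1323·26 = 1899818.
1899818 mod 70119 = 6605.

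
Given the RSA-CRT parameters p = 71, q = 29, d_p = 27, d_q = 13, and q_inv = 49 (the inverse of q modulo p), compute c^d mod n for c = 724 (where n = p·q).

869

m₁ = c^(d_p) mod p: c ≡ 14 (mod 71), and 14^27 mod 71 = 17.
m₂ = c^(d_q) mod q: c ≡ 28 (mod 29), and 28^13 mod 29 = 28.
h = q_inv·(m₁ − m₂) mod p = 49·(17 − 28) mod 71 = 29.
m = m₂ + h·q = 28 + 29·29 = 869.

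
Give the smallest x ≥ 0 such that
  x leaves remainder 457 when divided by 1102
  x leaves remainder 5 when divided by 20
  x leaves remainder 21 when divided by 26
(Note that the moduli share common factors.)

gcd(1102, 20) = 2 and 2 | (5 − 457), so the pair is consistent; merging gives x ≡ 4865 (mod 11020), where 11020 = lcm(1102, 20).
gcd(11020, 26) = 2 and 2 | (21 − 4865), so the pair is consistent; merging gives x ≡ 26905 (mod 143260), where 143260 = lcm(11020, 26).
The solution is unique modulo lcm(1102, 20, 26) = 143260.

26905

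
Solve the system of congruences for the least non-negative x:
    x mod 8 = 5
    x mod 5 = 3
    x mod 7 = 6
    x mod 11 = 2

13

The moduli are pairwise coprime; N = 8·5·7·11 = 3080.
N/8 = 385; 385 ≡ 1 (mod 8), inverse 1.
N/5 = 616; 616 ≡ 1 (mod 5), inverse 1.
N/7 = 440; 440 ≡ 6 (mod 7); 6·6 ≡ 1, so inverse 6.
N/11 = 280; 280 ≡ 5 (mod 11); 5·9 ≡ 1, so inverse 9.
x ≡ 5·385·1 + 3·616·1 + 6·440·6 + 2·280·9 = 24653.
24653 mod 3080 = 13.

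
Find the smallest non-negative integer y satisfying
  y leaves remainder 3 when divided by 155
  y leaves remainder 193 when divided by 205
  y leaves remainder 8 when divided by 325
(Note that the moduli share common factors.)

144308

gcd(155, 205) = 5 and 5 | (193 − 3), so the pair is consistent; merging gives y ≡ 4498 (mod 6355), where 6355 = lcm(155, 205).
gcd(6355, 325) = 5 and 5 | (8 − 4498), so the pair is consistent; merging gives y ≡ 144308 (mod 413075), where 413075 = lcm(6355, 325).
The solution is unique modulo lcm(155, 205, 325) = 413075.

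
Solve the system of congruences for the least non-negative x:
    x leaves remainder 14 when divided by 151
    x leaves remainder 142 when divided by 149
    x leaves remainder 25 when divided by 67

482157

The moduli are pairwise coprime; N = 151·149·67 = 1507433.
N/151 = 9983; 9983 ≡ 17 (mod 151); 17·80 ≡ 1, so inverse 80.
N/149 = 10117; 10117 ≡ 134 (mod 149); 134·139 ≡ 1, so inverse 139.
N/67 = 22499; 22499 ≡ 54 (mod 67); 54·36 ≡ 1, so inverse 36.
x ≡ 14·9983·80 + 142·10117·139 + 25·22499·36 = 231119406.
231119406 mod 1507433 = 482157.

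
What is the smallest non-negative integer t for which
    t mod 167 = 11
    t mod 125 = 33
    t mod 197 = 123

Combine the congruences pairwise.
From t ≡ 11 (mod 167) write t = 11 + 167s. Substituting into t ≡ 33 (mod 125) gives 167s ≡ 22 (mod 125), and since 42⁻¹ ≡ 3 (mod 125), s ≡ 66. Hence t ≡ 11 + 167·66 = 11033 (mod 20875).
From t ≡ 11033 (mod 20875) write t = 11033 + 20875s. Substituting into t ≡ 123 (mod 197) gives 20875s ≡ 122 (mod 197), and since 190⁻¹ ≡ 28 (mod 197), s ≡ 67. Hence t ≡ 11033 + 20875·67 = 1409658 (mod 4112375).

1409658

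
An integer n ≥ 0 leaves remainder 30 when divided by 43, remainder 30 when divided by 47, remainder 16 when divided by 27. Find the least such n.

From n ≡ 30 (mod 43) write n = 30 + 43t. Substituting into n ≡ 30 (mod 47) gives 43t ≡ 0 (mod 47), and since 43⁻¹ ≡ 35 (mod 47), t ≡ 0. Hence n ≡ 30 + 43·0 = 30 (mod 2021).
From n ≡ 30 (mod 2021) write n = 30 + 2021t. Substituting into n ≡ 16 (mod 27) gives 2021t ≡ 13 (mod 27), and since 23⁻¹ ≡ 20 (mod 27), t ≡ 17. Hence n ≡ 30 + 2021·17 = 34387 (mod 54567).

34387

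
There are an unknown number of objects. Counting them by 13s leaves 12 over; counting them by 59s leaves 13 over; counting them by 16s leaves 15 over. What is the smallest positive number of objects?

6031

The moduli are pairwise coprime; M = 13·59·16 = 12272.
M/13 = 944; 944 ≡ 8 (mod 13); 8·5 ≡ 1, so inverse 5.
M/59 = 208; 208 ≡ 31 (mod 59); 31·40 ≡ 1, so inverse 40.
M/16 = 767; 767 ≡ 15 (mod 16); 15·15 ≡ 1, so inverse 15.
N ≡ 12·944·5 + 13·208·40 + 15·767·15 = 337375.
337375 mod 12272 = 6031.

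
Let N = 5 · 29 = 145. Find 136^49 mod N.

1

Mod 5: 136 ≡ 1; by Fermat, exponent reduces to 49 mod 4 = 1; 1^1 ≡ 1 (mod 5).
Mod 29: 136 ≡ 20; by Fermat, exponent reduces to 49 mod 28 = 21; 20^21 ≡ 1 (mod 29).
Combine by CRT: x ≡ 1 (mod 5), x ≡ 1 (mod 29) ⇒ x ≡ 1 (mod 145).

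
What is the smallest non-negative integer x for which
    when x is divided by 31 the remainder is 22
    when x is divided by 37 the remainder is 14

828

From x ≡ 22 (mod 31) write x = 22 + 31t. Substituting into x ≡ 14 (mod 37) gives 31t ≡ 29 (mod 37), and since 31⁻¹ ≡ 6 (mod 37), t ≡ 26. Hence x ≡ 22 + 31·26 = 828 (mod 1147).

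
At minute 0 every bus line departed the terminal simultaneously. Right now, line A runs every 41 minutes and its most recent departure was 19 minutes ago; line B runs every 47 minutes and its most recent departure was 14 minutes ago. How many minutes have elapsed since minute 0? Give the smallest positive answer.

Combine the congruences pairwise.
From t ≡ 19 (mod 41) write t = 19 + 41s. Substituting into t ≡ 14 (mod 47) gives 41s ≡ 42 (mod 47), and since 41⁻¹ ≡ 39 (mod 47), s ≡ 40. Hence t ≡ 19 + 41·40 = 1659 (mod 1927).

1659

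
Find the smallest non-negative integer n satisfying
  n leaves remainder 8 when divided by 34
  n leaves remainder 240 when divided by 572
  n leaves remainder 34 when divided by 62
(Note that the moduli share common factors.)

126080

gcd(34, 572) = 2 and 2 | (240 − 8), so the pair is consistent; merging gives n ≡ 9392 (mod 9724), where 9724 = lcm(34, 572).
gcd(9724, 62) = 2 and 2 | (34 − 9392), so the pair is consistent; merging gives n ≡ 126080 (mod 301444), where 301444 = lcm(9724, 62).
The solution is unique modulo lcm(34, 572, 62) = 301444.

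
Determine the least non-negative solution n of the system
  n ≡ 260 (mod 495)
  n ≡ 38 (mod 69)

8180

Combine the congruences pairwise.
gcd(495, 69) = 3 and 3 | (38 − 260), so the pair is consistent; merging gives n ≡ 8180 (mod 11385), where 11385 = lcm(495, 69).
The solution is unique modulo lcm(495, 69) = 11385.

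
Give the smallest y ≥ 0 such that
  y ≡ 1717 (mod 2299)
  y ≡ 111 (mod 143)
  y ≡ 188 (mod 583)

Combine the congruences pairwise.
gcd(2299, 143) = 11 and 11 | (111 − 1717), so the pair is consistent; merging gives y ≡ 24707 (mod 29887), where 29887 = lcm(2299, 143).
gcd(29887, 583) = 11 and 11 | (188 − 24707), so the pair is consistent; merging gives y ≡ 1489170 (mod 1584011), where 1584011 = lcm(29887, 583).
The solution is unique modulo lcm(2299, 143, 583) = 1584011.

1489170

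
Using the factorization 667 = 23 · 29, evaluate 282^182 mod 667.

173

Mod 23: 282 ≡ 6; by Fermat, exponent reduces to 182 mod 22 = 6; 6^6 ≡ 12 (mod 23).
Mod 29: 282 ≡ 21; by Fermat, exponent reduces to 182 mod 28 = 14; 21^14 ≡ 28 (mod 29).
Combine by CRT: x ≡ 12 (mod 23), x ≡ 28 (mod 29) ⇒ x ≡ 173 (mod 667).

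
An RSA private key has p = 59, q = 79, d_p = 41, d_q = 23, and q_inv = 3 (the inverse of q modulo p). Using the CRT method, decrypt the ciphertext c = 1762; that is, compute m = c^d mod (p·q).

m₁ = c^(d_p) mod p: c ≡ 51 (mod 59), and 51^41 mod 59 = 49.
m₂ = c^(d_q) mod q: c ≡ 24 (mod 79), and 24^23 mod 79 = 56.
h = q_inv·(m₁ − m₂) mod p = 3·(49 − 56) mod 59 = 38.
m = m₂ + h·q = 56 + 38·79 = 3058.

3058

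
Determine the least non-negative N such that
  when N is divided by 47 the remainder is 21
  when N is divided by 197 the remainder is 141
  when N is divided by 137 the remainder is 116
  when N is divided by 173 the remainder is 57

From N ≡ 21 (mod 47) write N = 21 + 47t. Substituting into N ≡ 141 (mod 197) gives 47t ≡ 120 (mod 197), and since 47⁻¹ ≡ 109 (mod 197), t ≡ 78. Hence N ≡ 21 + 47·78 = 3687 (mod 9259).
From N ≡ 3687 (mod 9259) write N = 3687 + 9259t. Substituting into N ≡ 116 (mod 137) gives 9259t ≡ 128 (mod 137), and since 80⁻¹ ≡ 12 (mod 137), t ≡ 29. Hence N ≡ 3687 + 9259·29 = 272198 (mod 1268483).
From N ≡ 272198 (mod 1268483) write N = 272198 + 1268483t. Substituting into N ≡ 57 (mod 173) gives 1268483t ≡ 161 (mod 173), and since 47⁻¹ ≡ 81 (mod 173), t ≡ 66. Hence N ≡ 272198 + 1268483·66 = 83992076 (mod 219447559).

83992076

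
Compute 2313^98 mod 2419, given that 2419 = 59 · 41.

Mod 59: 2313 ≡ 12; by Fermat, exponent reduces to 98 mod 58 = 40; 12^40 ≡ 3 (mod 59).
Mod 41: 2313 ≡ 17; by Fermat, exponent reduces to 98 mod 40 = 18; 17^18 ≡ 20 (mod 41).
Combine by CRT: x ≡ 3 (mod 59), x ≡ 20 (mod 41) ⇒ x ≡ 1537 (mod 2419).

1537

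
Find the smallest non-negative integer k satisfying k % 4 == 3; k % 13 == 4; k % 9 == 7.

The moduli are pairwise coprime; N = 4·13·9 = 468.
N/4 = 117; 117 ≡ 1 (mod 4), inverse 1.
N/13 = 36; 36 ≡ 10 (mod 13); 10·4 ≡ 1, so inverse 4.
N/9 = 52; 52 ≡ 7 (mod 9); 7·4 ≡ 1, so inverse 4.
k ≡ 3·117·1 + 4·36·4 + 7·52·4 = 2383.
2383 mod 468 = 43.

43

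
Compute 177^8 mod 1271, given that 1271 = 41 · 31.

Mod 41: 177 ≡ 13; 13^8 ≡ 10 (mod 41).
Mod 31: 177 ≡ 22; 22^8 ≡ 28 (mod 31).
Combine by CRT: x ≡ 10 (mod 41), x ≡ 28 (mod 31) ⇒ x ≡ 338 (mod 1271).

338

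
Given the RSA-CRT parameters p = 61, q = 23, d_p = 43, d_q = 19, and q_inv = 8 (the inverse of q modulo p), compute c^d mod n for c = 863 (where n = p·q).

m₁ = c^(d_p) mod p: c ≡ 9 (mod 61), and 9^43 mod 61 = 58.
m₂ = c^(d_q) mod q: c ≡ 12 (mod 23), and 12^19 mod 23 = 8.
h = q_inv·(m₁ − m₂) mod p = 8·(58 − 8) mod 61 = 34.
m = m₂ + h·q = 8 + 34·23 = 790.

790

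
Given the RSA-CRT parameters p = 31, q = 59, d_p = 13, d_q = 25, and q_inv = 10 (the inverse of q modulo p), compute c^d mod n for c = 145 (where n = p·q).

1789

m₁ = c^(d_p) mod p: c ≡ 21 (mod 31), and 21^13 mod 31 = 22.
m₂ = c^(d_q) mod q: c ≡ 27 (mod 59), and 27^25 mod 59 = 19.
h = q_inv·(m₁ − m₂) mod p = 10·(22 − 19) mod 31 = 30.
m = m₂ + h·q = 19 + 30·59 = 1789.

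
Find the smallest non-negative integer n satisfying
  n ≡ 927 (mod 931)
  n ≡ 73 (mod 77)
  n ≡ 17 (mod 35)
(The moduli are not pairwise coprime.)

Combine the congruences pairwise.
gcd(931, 77) = 7 and 7 | (73 − 927), so the pair is consistent; merging gives n ≡ 10237 (mod 10241), where 10241 = lcm(931, 77).
gcd(10241, 35) = 7 and 7 | (17 − 10237), so the pair is consistent; merging gives n ≡ 10237 (mod 51205), where 51205 = lcm(10241, 35).
The solution is unique modulo lcm(931, 77, 35) = 51205.

10237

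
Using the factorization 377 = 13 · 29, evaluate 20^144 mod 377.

Mod 13: 20 ≡ 7; since 12 | 144, by Fermat 7^144 ≡ 1 (mod 13).
Mod 29: 20 ≡ 20; by Fermat, exponent reduces to 144 mod 28 = 4; 20^4 ≡ 7 (mod 29).
Combine by CRT: x ≡ 1 (mod 13), x ≡ 7 (mod 29) ⇒ x ≡ 326 (mod 377).

326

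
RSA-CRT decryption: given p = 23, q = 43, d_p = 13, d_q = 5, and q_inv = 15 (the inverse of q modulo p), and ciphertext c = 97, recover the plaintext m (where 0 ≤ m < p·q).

274

m₁ = c^(d_p) mod p: c ≡ 5 (mod 23), and 5^13 mod 23 = 21.
m₂ = c^(d_q) mod q: c ≡ 11 (mod 43), and 11^5 mod 43 = 16.
h = q_inv·(m₁ − m₂) mod p = 15·(21 − 16) mod 23 = 6.
m = m₂ + h·q = 16 + 6·43 = 274.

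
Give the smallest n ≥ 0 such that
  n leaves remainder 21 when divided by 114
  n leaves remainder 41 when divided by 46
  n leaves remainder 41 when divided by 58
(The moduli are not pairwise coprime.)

18717

gcd(114, 46) = 2 and 2 | (41 − 21), so the pair is consistent; merging gives n ≡ 363 (mod 2622), where 2622 = lcm(114, 46).
gcd(2622, 58) = 2 and 2 | (41 − 363), so the pair is consistent; merging gives n ≡ 18717 (mod 76038), where 76038 = lcm(2622, 58).
The solution is unique modulo lcm(114, 46, 58) = 76038.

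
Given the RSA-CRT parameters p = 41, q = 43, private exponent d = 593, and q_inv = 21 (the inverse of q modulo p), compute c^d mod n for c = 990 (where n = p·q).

345

d_p = d mod (p−1) = 593 mod 40 = 33; d_q = d mod (q−1) = 5.
m₁ = c^(d_p) mod p: c ≡ 6 (mod 41), and 6^33 mod 41 = 17.
m₂ = c^(d_q) mod q: c ≡ 1 (mod 43), and 1^5 mod 43 = 1.
h = q_inv·(m₁ − m₂) mod p = 21·(17 − 1) mod 41 = 8.
m = m₂ + h·q = 1 + 8·43 = 345.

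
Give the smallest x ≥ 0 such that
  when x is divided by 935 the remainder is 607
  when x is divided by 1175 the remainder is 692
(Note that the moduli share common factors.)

gcd(935, 1175) = 5 and 5 | (692 − 607), so the pair is consistent; merging gives x ≡ 160492 (mod 219725), where 219725 = lcm(935, 1175).
The solution is unique modulo lcm(935, 1175) = 219725.

160492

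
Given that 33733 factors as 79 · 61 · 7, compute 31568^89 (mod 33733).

23971

Mod 79: 31568 ≡ 47; by Fermat, exponent reduces to 89 mod 78 = 11; 47^11 ≡ 34 (mod 79).
Mod 61: 31568 ≡ 31; by Fermat, exponent reduces to 89 mod 60 = 29; 31^29 ≡ 59 (mod 61).
Mod 7: 31568 ≡ 5; by Fermat, exponent reduces to 89 mod 6 = 5; 5^5 ≡ 3 (mod 7).
Combine by CRT: x ≡ 34 (mod 79), x ≡ 59 (mod 61), x ≡ 3 (mod 7) ⇒ x ≡ 23971 (mod 33733).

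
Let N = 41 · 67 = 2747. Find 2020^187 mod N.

908

Mod 41: 2020 ≡ 11; by Fermat, exponent reduces to 187 mod 40 = 27; 11^27 ≡ 6 (mod 41).
Mod 67: 2020 ≡ 10; by Fermat, exponent reduces to 187 mod 66 = 55; 10^55 ≡ 37 (mod 67).
Combine by CRT: x ≡ 6 (mod 41), x ≡ 37 (mod 67) ⇒ x ≡ 908 (mod 2747).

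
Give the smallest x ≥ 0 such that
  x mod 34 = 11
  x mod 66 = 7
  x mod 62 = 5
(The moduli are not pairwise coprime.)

gcd(34, 66) = 2 and 2 | (7 − 11), so the pair is consistent; merging gives x ≡ 997 (mod 1122), where 1122 = lcm(34, 66).
gcd(1122, 62) = 2 and 2 | (5 − 997), so the pair is consistent; merging gives x ≡ 997 (mod 34782), where 34782 = lcm(1122, 62).
The solution is unique modulo lcm(34, 66, 62) = 34782.

997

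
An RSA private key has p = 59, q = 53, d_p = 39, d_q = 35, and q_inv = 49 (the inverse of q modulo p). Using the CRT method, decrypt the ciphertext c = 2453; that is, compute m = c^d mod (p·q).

1341

m₁ = c^(d_p) mod p: c ≡ 34 (mod 59), and 34^39 mod 59 = 43.
m₂ = c^(d_q) mod q: c ≡ 15 (mod 53), and 15^35 mod 53 = 16.
h = q_inv·(m₁ − m₂) mod p = 49·(43 − 16) mod 59 = 25.
m = m₂ + h·q = 16 + 25·53 = 1341.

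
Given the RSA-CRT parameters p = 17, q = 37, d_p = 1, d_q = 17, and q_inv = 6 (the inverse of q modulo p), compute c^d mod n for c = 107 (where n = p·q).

379

m₁ = c^(d_p) mod p: c ≡ 5 (mod 17), and 5^1 mod 17 = 5.
m₂ = c^(d_q) mod q: c ≡ 33 (mod 37), and 33^17 mod 37 = 9.
h = q_inv·(m₁ − m₂) mod p = 6·(5 − 9) mod 17 = 10.
m = m₂ + h·q = 9 + 10·37 = 379.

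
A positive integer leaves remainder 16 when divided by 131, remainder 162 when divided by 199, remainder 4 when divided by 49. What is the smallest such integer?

The moduli are pairwise coprime; M = 131·199·49 = 1277381.
M/131 = 9751; 9751 ≡ 57 (mod 131); 57·23 ≡ 1, so inverse 23.
M/199 = 6419; 6419 ≡ 51 (mod 199); 51·160 ≡ 1, so inverse 160.
M/49 = 26069; 26069 ≡ 1 (mod 49), inverse 1.
n ≡ 16·9751·23 + 162·6419·160 + 4·26069·1 = 170073124.
170073124 mod 1277381 = 181451.

181451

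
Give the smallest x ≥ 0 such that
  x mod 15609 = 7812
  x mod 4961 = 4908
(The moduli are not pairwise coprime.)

gcd(15609, 4961) = 121 and 121 | (4908 − 7812), so the pair is consistent; merging gives x ≡ 585345 (mod 639969), where 639969 = lcm(15609, 4961).
The solution is unique modulo lcm(15609, 4961) = 639969.

585345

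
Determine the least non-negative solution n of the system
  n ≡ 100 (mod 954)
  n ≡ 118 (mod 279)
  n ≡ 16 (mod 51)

gcd(954, 279) = 9 and 9 | (118 − 100), so the pair is consistent; merging gives n ≡ 22996 (mod 29574), where 29574 = lcm(954, 279).
gcd(29574, 51) = 3 and 3 | (16 − 22996), so the pair is consistent; merging gives n ≡ 170866 (mod 502758), where 502758 = lcm(29574, 51).
The solution is unique modulo lcm(954, 279, 51) = 502758.

170866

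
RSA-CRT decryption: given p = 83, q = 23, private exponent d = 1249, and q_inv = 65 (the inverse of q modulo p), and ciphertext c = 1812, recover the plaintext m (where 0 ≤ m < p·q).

951

d_p = d mod (p−1) = 1249 mod 82 = 19; d_q = d mod (q−1) = 17.
m₁ = c^(d_p) mod p: c ≡ 69 (mod 83), and 69^19 mod 83 = 38.
m₂ = c^(d_q) mod q: c ≡ 18 (mod 23), and 18^17 mod 23 = 8.
h = q_inv·(m₁ − m₂) mod p = 65·(38 − 8) mod 83 = 41.
m = m₂ + h·q = 8 + 41·23 = 951.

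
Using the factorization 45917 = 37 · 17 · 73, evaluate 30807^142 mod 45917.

Mod 37: 30807 ≡ 23; by Fermat, exponent reduces to 142 mod 36 = 34; 23^34 ≡ 27 (mod 37).
Mod 17: 30807 ≡ 3; by Fermat, exponent reduces to 142 mod 16 = 14; 3^14 ≡ 2 (mod 17).
Mod 73: 30807 ≡ 1; by Fermat, exponent reduces to 142 mod 72 = 70; 1^70 ≡ 1 (mod 73).
Combine by CRT: x ≡ 27 (mod 37), x ≡ 2 (mod 17), x ≡ 1 (mod 73) ⇒ x ≡ 27814 (mod 45917).

27814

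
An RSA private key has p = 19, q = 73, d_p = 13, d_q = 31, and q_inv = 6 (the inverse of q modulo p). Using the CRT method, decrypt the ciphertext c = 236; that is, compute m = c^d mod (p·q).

198

m₁ = c^(d_p) mod p: c ≡ 8 (mod 19), and 8^13 mod 19 = 8.
m₂ = c^(d_q) mod q: c ≡ 17 (mod 73), and 17^31 mod 73 = 52.
h = q_inv·(m₁ − m₂) mod p = 6·(8 − 52) mod 19 = 2.
m = m₂ + h·q = 52 + 2·73 = 198.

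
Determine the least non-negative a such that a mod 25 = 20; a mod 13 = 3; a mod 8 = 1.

From a ≡ 20 (mod 25) write a = 20 + 25t. Substituting into a ≡ 3 (mod 13) gives 25t ≡ 9 (mod 13), and since 12⁻¹ ≡ 12 (mod 13), t ≡ 4. Hence a ≡ 20 + 25·4 = 120 (mod 325).
From a ≡ 120 (mod 325) write a = 120 + 325t. Substituting into a ≡ 1 (mod 8) gives 325t ≡ 1 (mod 8), and since 5⁻¹ ≡ 5 (mod 8), t ≡ 5. Hence a ≡ 120 + 325·5 = 1745 (mod 2600).

1745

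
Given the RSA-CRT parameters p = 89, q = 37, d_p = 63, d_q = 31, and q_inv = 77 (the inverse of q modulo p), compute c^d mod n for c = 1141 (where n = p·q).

m₁ = c^(d_p) mod p: c ≡ 73 (mod 89), and 73^63 mod 89 = 44.
m₂ = c^(d_q) mod q: c ≡ 31 (mod 37), and 31^31 mod 37 = 6.
h = q_inv·(m₁ − m₂) mod p = 77·(44 − 6) mod 89 = 78.
m = m₂ + h·q = 6 + 78·37 = 2892.

2892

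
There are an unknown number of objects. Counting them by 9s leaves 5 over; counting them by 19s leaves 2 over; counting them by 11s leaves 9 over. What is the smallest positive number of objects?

The moduli are pairwise coprime; M = 9·19·11 = 1881.
M/9 = 209; 209 ≡ 2 (mod 9); 2·5 ≡ 1, so inverse 5.
M/19 = 99; 99 ≡ 4 (mod 19); 4·5 ≡ 1, so inverse 5.
M/11 = 171; 171 ≡ 6 (mod 11); 6·2 ≡ 1, so inverse 2.
N ≡ 5·209·5 + 2·99·5 + 9·171·2 = 9293.
9293 mod 1881 = 1769.

1769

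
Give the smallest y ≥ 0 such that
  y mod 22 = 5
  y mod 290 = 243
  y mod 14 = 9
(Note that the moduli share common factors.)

gcd(22, 290) = 2 and 2 | (243 − 5), so the pair is consistent; merging gives y ≡ 533 (mod 3190), where 3190 = lcm(22, 290).
gcd(3190, 14) = 2 and 2 | (9 − 533), so the pair is consistent; merging gives y ≡ 10103 (mod 22330), where 22330 = lcm(3190, 14).
The solution is unique modulo lcm(22, 290, 14) = 22330.

10103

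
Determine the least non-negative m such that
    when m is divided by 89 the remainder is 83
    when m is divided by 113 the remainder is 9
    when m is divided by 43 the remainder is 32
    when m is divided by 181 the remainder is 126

From m ≡ 83 (mod 89) write m = 83 + 89t. Substituting into m ≡ 9 (mod 113) gives 89t ≡ 39 (mod 113), and since 89⁻¹ ≡ 80 (mod 113), t ≡ 69. Hence m ≡ 83 + 89·69 = 6224 (mod 10057).
From m ≡ 6224 (mod 10057) write m = 6224 + 10057t. Substituting into m ≡ 32 (mod 43) gives 10057t ≡ 0 (mod 43), and since 38⁻¹ ≡ 17 (mod 43), t ≡ 0. Hence m ≡ 6224 + 10057·0 = 6224 (mod 432451).
From m ≡ 6224 (mod 432451) write m = 6224 + 432451t. Substituting into m ≡ 126 (mod 181) gives 432451t ≡ 56 (mod 181), and since 42⁻¹ ≡ 125 (mod 181), t ≡ 122. Hence m ≡ 6224 + 432451·122 = 52765246 (mod 78273631).

52765246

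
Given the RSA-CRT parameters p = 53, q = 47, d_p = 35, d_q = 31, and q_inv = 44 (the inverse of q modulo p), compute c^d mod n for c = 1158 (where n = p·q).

m₁ = c^(d_p) mod p: c ≡ 45 (mod 53), and 45^35 mod 53 = 51.
m₂ = c^(d_q) mod q: c ≡ 30 (mod 47), and 30^31 mod 47 = 43.
h = q_inv·(m₁ − m₂) mod p = 44·(51 − 43) mod 53 = 34.
m = m₂ + h·q = 43 + 34·47 = 1641.

1641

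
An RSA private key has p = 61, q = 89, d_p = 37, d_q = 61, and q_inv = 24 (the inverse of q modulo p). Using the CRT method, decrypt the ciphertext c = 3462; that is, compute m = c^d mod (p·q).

m₁ = c^(d_p) mod p: c ≡ 46 (mod 61), and 46^37 mod 61 = 39.
m₂ = c^(d_q) mod q: c ≡ 80 (mod 89), and 80^61 mod 89 = 53.
h = q_inv·(m₁ − m₂) mod p = 24·(39 − 53) mod 61 = 30.
m = m₂ + h·q = 53 + 30·89 = 2723.

2723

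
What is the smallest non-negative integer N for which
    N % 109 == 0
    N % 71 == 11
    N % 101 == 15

Combine the congruences pairwise.
From N ≡ 0 (mod 109) write N = 0 + 109t. Substituting into N ≡ 11 (mod 71) gives 109t ≡ 11 (mod 71), and since 38⁻¹ ≡ 43 (mod 71), t ≡ 47. Hence N ≡ 0 + 109·47 = 5123 (mod 7739).
From N ≡ 5123 (mod 7739) write N = 5123 + 7739t. Substituting into N ≡ 15 (mod 101) gives 7739t ≡ 43 (mod 101), and since 63⁻¹ ≡ 93 (mod 101), t ≡ 60. Hence N ≡ 5123 + 7739·60 = 469463 (mod 781639).

469463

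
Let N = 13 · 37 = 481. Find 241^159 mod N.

473

Mod 13: 241 ≡ 7; by Fermat, exponent reduces to 159 mod 12 = 3; 7^3 ≡ 5 (mod 13).
Mod 37: 241 ≡ 19; by Fermat, exponent reduces to 159 mod 36 = 15; 19^15 ≡ 29 (mod 37).
Combine by CRT: x ≡ 5 (mod 13), x ≡ 29 (mod 37) ⇒ x ≡ 473 (mod 481).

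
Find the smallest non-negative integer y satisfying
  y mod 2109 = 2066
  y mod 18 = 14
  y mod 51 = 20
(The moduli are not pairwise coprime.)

gcd(2109, 18) = 3 and 3 | (14 − 2066), so the pair is consistent; merging gives y ≡ 2066 (mod 12654), where 12654 = lcm(2109, 18).
gcd(12654, 51) = 3 and 3 | (20 − 2066), so the pair is consistent; merging gives y ≡ 204530 (mod 215118), where 215118 = lcm(12654, 51).
The solution is unique modulo lcm(2109, 18, 51) = 215118.

204530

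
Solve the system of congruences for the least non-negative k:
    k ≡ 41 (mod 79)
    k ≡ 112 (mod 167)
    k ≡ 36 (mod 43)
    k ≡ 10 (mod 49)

25930369

The moduli are pairwise coprime; N = 79·167·43·49 = 27797651.
N/79 = 351869; 351869 ≡ 3 (mod 79); 3·53 ≡ 1, so inverse 53.
N/167 = 166453; 166453 ≡ 121 (mod 167); 121·98 ≡ 1, so inverse 98.
N/43 = 646457; 646457 ≡ 38 (mod 43); 38·17 ≡ 1, so inverse 17.
N/49 = 567299; 567299 ≡ 26 (mod 49); 26·17 ≡ 1, so inverse 17.
k ≡ 41·351869·53 + 112·166453·98 + 36·646457·17 + 10·567299·17 = 3083671979.
3083671979 mod 27797651 = 25930369.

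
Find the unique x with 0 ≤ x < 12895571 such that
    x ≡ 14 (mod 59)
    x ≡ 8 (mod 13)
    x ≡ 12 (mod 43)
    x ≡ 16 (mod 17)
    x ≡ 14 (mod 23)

675800

From x ≡ 14 (mod 59) write x = 14 + 59t. Substituting into x ≡ 8 (mod 13) gives 59t ≡ 7 (mod 13), and since 7⁻¹ ≡ 2 (mod 13), t ≡ 1. Hence x ≡ 14 + 59·1 = 73 (mod 767).
From x ≡ 73 (mod 767) write x = 73 + 767t. Substituting into x ≡ 12 (mod 43) gives 767t ≡ 25 (mod 43), and since 36⁻¹ ≡ 6 (mod 43), t ≡ 21. Hence x ≡ 73 + 767·21 = 16180 (mod 32981).
From x ≡ 16180 (mod 32981) write x = 16180 + 32981t. Substituting into x ≡ 16 (mod 17) gives 32981t ≡ 3 (mod 17), and since 1⁻¹ ≡ 1 (mod 17), t ≡ 3. Hence x ≡ 16180 + 32981·3 = 115123 (mod 560677).
From x ≡ 115123 (mod 560677) write x = 115123 + 560677t. Substituting into x ≡ 14 (mod 23) gives 560677t ≡ 6 (mod 23), and since 6⁻¹ ≡ 4 (mod 23), t ≡ 1. Hence x ≡ 115123 + 560677·1 = 675800 (mod 12895571).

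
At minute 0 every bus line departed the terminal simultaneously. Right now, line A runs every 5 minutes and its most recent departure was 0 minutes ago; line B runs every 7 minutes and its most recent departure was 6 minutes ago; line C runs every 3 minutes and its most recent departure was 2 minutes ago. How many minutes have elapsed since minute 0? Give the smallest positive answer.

Combine the congruences pairwise.
From t ≡ 0 (mod 5) write t = 0 + 5s. Substituting into t ≡ 6 (mod 7) gives 5s ≡ 6 (mod 7), and since 5⁻¹ ≡ 3 (mod 7), s ≡ 4. Hence t ≡ 0 + 5·4 = 20 (mod 35).
From t ≡ 20 (mod 35) write t = 20 + 35s. Substituting into t ≡ 2 (mod 3) gives 35s ≡ 0 (mod 3), and since 2⁻¹ ≡ 2 (mod 3), s ≡ 0. Hence t ≡ 20 + 35·0 = 20 (mod 105).

20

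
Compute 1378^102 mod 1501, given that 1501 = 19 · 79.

Mod 19: 1378 ≡ 10; by Fermat, exponent reduces to 102 mod 18 = 12; 10^12 ≡ 7 (mod 19).
Mod 79: 1378 ≡ 35; by Fermat, exponent reduces to 102 mod 78 = 24; 35^24 ≡ 46 (mod 79).
Combine by CRT: x ≡ 7 (mod 19), x ≡ 46 (mod 79) ⇒ x ≡ 520 (mod 1501).

520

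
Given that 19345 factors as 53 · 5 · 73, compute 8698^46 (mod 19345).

19249

Mod 53: 8698 ≡ 6; 6^46 ≡ 10 (mod 53).
Mod 5: 8698 ≡ 3; by Fermat, exponent reduces to 46 mod 4 = 2; 3^2 ≡ 4 (mod 5).
Mod 73: 8698 ≡ 11; 11^46 ≡ 50 (mod 73).
Combine by CRT: x ≡ 10 (mod 53), x ≡ 4 (mod 5), x ≡ 50 (mod 73) ⇒ x ≡ 19249 (mod 19345).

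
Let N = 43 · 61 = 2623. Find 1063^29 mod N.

Mod 43: 1063 ≡ 31; 31^29 ≡ 14 (mod 43).
Mod 61: 1063 ≡ 26; 26^29 ≡ 7 (mod 61).
Combine by CRT: x ≡ 14 (mod 43), x ≡ 7 (mod 61) ⇒ x ≡ 2508 (mod 2623).

2508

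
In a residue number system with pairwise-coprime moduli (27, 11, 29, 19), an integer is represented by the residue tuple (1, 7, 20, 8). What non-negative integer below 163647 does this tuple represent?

108973

From x ≡ 1 (mod 27) write x = 1 + 27t. Substituting into x ≡ 7 (mod 11) gives 27t ≡ 6 (mod 11), and since 5⁻¹ ≡ 9 (mod 11), t ≡ 10. Hence x ≡ 1 + 27·10 = 271 (mod 297).
From x ≡ 271 (mod 297) write x = 271 + 297t. Substituting into x ≡ 20 (mod 29) gives 297t ≡ 10 (mod 29), and since 7⁻¹ ≡ 25 (mod 29), t ≡ 18. Hence x ≡ 271 + 297·18 = 5617 (mod 8613).
From x ≡ 5617 (mod 8613) write x = 5617 + 8613t. Substituting into x ≡ 8 (mod 19) gives 8613t ≡ 15 (mod 19), and since 6⁻¹ ≡ 16 (mod 19), t ≡ 12. Hence x ≡ 5617 + 8613·12 = 108973 (mod 163647).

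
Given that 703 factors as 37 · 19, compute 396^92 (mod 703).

Mod 37: 396 ≡ 26; by Fermat, exponent reduces to 92 mod 36 = 20; 26^20 ≡ 10 (mod 37).
Mod 19: 396 ≡ 16; by Fermat, exponent reduces to 92 mod 18 = 2; 16^2 ≡ 9 (mod 19).
Combine by CRT: x ≡ 10 (mod 37), x ≡ 9 (mod 19) ⇒ x ≡ 47 (mod 703).

47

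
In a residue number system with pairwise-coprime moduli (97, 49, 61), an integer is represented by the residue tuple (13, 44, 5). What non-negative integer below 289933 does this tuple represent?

277433

From x ≡ 13 (mod 97) write x = 13 + 97t. Substituting into x ≡ 44 (mod 49) gives 97t ≡ 31 (mod 49), and since 48⁻¹ ≡ 48 (mod 49), t ≡ 18. Hence x ≡ 13 + 97·18 = 1759 (mod 4753).
From x ≡ 1759 (mod 4753) write x = 1759 + 4753t. Substituting into x ≡ 5 (mod 61) gives 4753t ≡ 15 (mod 61), and since 56⁻¹ ≡ 12 (mod 61), t ≡ 58. Hence x ≡ 1759 + 4753·58 = 277433 (mod 289933).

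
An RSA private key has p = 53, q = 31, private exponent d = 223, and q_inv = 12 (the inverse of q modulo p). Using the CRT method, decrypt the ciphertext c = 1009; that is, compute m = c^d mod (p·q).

809

d_p = d mod (p−1) = 223 mod 52 = 15; d_q = d mod (q−1) = 13.
m₁ = c^(d_p) mod p: c ≡ 2 (mod 53), and 2^15 mod 53 = 14.
m₂ = c^(d_q) mod q: c ≡ 17 (mod 31), and 17^13 mod 31 = 3.
h = q_inv·(m₁ − m₂) mod p = 12·(14 − 3) mod 53 = 26.
m = m₂ + h·q = 3 + 26·31 = 809.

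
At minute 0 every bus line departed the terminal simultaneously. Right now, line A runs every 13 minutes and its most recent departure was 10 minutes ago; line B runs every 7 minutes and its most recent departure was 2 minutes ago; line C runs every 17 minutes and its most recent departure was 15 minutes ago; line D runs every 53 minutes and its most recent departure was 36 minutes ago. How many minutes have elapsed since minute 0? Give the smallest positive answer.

From t ≡ 10 (mod 13) write t = 10 + 13s. Substituting into t ≡ 2 (mod 7) gives 13s ≡ 6 (mod 7), and since 6⁻¹ ≡ 6 (mod 7), s ≡ 1. Hence t ≡ 10 + 13·1 = 23 (mod 91).
From t ≡ 23 (mod 91) write t = 23 + 91s. Substituting into t ≡ 15 (mod 17) gives 91s ≡ 9 (mod 17), and since 6⁻¹ ≡ 3 (mod 17), s ≡ 10. Hence t ≡ 23 + 91·10 = 933 (mod 1547).
From t ≡ 933 (mod 1547) write t = 933 + 1547s. Substituting into t ≡ 36 (mod 53) gives 1547s ≡ 4 (mod 53), and since 10⁻¹ ≡ 16 (mod 53), s ≡ 11. Hence t ≡ 933 + 1547·11 = 17950 (mod 81991).

17950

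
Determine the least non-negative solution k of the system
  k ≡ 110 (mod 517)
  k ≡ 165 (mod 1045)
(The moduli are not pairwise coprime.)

Combine the congruences pairwise.
gcd(517, 1045) = 11 and 11 | (165 − 110), so the pair is consistent; merging gives k ≡ 44055 (mod 49115), where 49115 = lcm(517, 1045).
The solution is unique modulo lcm(517, 1045) = 49115.

44055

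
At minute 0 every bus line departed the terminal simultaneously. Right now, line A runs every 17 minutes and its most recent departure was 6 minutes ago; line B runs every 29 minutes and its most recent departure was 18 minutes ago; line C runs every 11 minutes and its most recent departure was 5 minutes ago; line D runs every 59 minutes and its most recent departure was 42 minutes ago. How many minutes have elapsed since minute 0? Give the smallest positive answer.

From t ≡ 6 (mod 17) write t = 6 + 17s. Substituting into t ≡ 18 (mod 29) gives 17s ≡ 12 (mod 29), and since 17⁻¹ ≡ 12 (mod 29), s ≡ 28. Hence t ≡ 6 + 17·28 = 482 (mod 493).
From t ≡ 482 (mod 493) write t = 482 + 493s. Substituting into t ≡ 5 (mod 11) gives 493s ≡ 7 (mod 11), and since 9⁻¹ ≡ 5 (mod 11), s ≡ 2. Hence t ≡ 482 + 493·2 = 1468 (mod 5423).
From t ≡ 1468 (mod 5423) write t = 1468 + 5423s. Substituting into t ≡ 42 (mod 59) gives 5423s ≡ 49 (mod 59), and since 54⁻¹ ≡ 47 (mod 59), s ≡ 2. Hence t ≡ 1468 + 5423·2 = 12314 (mod 319957).

12314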